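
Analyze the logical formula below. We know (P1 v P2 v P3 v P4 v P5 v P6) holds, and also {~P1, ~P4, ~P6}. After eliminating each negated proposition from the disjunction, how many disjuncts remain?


Original disjuncts (6): P1, P2, P3, P4, P5, P6
Negated (eliminate): ~P1, ~P4, ~P6
Remaining disjuncts: P2, P3, P5
Count = 6 - 3 = 3

3


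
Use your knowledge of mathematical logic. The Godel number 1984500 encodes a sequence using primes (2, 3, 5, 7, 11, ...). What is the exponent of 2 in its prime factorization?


Factorize 1984500 by dividing by 2 repeatedly.
Division steps: 2 divides 1984500 exactly 2 time(s).
Exponent of 2 = 2

2


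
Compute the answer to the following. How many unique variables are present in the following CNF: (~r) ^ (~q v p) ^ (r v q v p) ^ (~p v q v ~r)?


Identify each variable that appears in the formula.
Variables found: p, q, r
Count = 3

3


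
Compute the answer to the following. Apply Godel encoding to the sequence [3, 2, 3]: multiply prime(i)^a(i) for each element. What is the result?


Encode each element as an exponent of the corresponding prime:
  2^3 = 8
  3^2 = 9
  5^3 = 125
Product = 8 * 9 * 125 = 9000

9000


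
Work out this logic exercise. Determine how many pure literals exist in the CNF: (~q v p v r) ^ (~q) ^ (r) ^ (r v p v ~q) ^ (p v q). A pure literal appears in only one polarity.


Check each variable for pure literal status:
p: pure positive
q: mixed (not pure)
r: pure positive
Pure literal count = 2

2


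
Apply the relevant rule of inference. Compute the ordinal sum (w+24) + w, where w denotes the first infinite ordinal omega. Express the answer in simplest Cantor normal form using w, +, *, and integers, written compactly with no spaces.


Compute (w+24) + w.
Ordinal + is associative but NOT commutative; for finite n>0, n + w = w but w + n stays w+n.
(w+24) + w = w + (24+w) = w + w = w*2 (the finite tail 24 is absorbed by the right w).
Result = w*2

w*2


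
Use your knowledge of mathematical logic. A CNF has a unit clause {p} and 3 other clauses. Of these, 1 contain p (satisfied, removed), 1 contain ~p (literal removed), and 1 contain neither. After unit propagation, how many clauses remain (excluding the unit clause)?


Satisfied (removed): 1
Shortened (remain): 1
Unchanged (remain): 1
Remaining = 1 + 1 = 2

2


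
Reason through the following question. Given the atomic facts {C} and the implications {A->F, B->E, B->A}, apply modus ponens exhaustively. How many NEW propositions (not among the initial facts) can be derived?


Initial facts: {C}
Apply modus ponens to closure:
  (no implication fires)
Final known: {C}
New propositions: {(none)}
Count = 0

0


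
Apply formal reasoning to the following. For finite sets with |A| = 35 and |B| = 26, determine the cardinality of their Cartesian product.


The Cartesian product A x B contains all ordered pairs (a, b).
|A x B| = |A| * |B| = 35 * 26 = 910

910


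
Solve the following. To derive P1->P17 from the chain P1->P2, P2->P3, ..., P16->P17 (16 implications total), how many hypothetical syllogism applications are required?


With 16 implications in a chain connecting 17 propositions:
P1->P2, P2->P3, ..., P16->P17
Steps needed = (number of implications) - 1 = 16 - 1 = 15

15


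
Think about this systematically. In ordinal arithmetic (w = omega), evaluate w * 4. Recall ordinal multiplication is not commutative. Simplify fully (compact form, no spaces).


Compute w * 4.
Ordinal * is associative and left-distributive over +, but NOT commutative; for finite n>1, n*w = w but w*n stays w*n.
w * 4 means 4 copies of w concatenated: w*4.
Result = w*4

w*4


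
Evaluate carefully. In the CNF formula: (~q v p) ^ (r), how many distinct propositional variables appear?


Identify each variable that appears in the formula.
Variables found: p, q, r
Count = 3

3


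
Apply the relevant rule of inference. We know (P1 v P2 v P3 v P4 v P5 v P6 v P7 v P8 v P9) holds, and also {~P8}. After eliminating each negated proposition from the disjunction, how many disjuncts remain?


Original disjuncts (9): P1, P2, P3, P4, P5, P6, P7, P8, P9
Negated (eliminate): ~P8
Remaining disjuncts: P1, P2, P3, P4, P5, P6, P7, P9
Count = 9 - 1 = 8

8


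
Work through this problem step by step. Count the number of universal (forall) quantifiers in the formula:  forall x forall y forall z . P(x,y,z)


Quantifier prefix: forall x forall y forall z
Mark each quantifier type:
  U U U
Universal count = 3, Existential count = 0
Asked for universal (forall) quantifiers: 3

3


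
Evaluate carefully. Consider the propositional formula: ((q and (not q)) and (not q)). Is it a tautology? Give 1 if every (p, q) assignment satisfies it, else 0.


Check all 4 assignments:
p=0, q=0: 0
p=0, q=1: 0
p=1, q=0: 0
p=1, q=1: 0
Satisfying count = 0/4.
Tautology iff count = 4: no.

0


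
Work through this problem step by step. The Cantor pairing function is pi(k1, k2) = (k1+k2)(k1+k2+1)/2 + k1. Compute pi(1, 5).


k1 + k2 = 6
(k1+k2)(k1+k2+1)/2 = 6 * 7 / 2 = 21
pi = 21 + 1 = 22

22


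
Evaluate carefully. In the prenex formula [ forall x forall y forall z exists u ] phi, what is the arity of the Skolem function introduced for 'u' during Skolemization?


Quantifier prefix: forall x forall y forall z exists u
'u' is existentially quantified at position 4.
Universal variables preceding it: x, y, z
Skolem function arity = 3

3


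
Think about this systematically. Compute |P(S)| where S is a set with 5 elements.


The power set of a set with n elements has 2^n elements.
|P(S)| = 2^5 = 32

32


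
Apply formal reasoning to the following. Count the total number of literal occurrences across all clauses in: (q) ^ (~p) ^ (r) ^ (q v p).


Counting literals in each clause:
Clause 1: 1 literal(s)
Clause 2: 1 literal(s)
Clause 3: 1 literal(s)
Clause 4: 2 literal(s)
Total = 5

5


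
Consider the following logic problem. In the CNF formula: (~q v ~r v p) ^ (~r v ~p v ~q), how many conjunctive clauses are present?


A CNF formula is a conjunction of clauses.
Clauses are separated by ^.
Counting the conjuncts: 2 clauses.

2


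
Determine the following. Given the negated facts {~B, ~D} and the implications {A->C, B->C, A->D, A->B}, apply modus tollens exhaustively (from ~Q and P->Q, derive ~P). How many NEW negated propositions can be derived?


Initial negated facts: {~B, ~D}
Apply modus tollens to closure:
  ~D and A->D  =>  ~A
Final negated: {~A, ~B, ~D}
New negations: {~A}
Count = 1

1


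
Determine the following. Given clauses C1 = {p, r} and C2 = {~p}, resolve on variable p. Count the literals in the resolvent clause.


Remove p from C1 and ~p from C2.
C1 remainder: {r}
C2 remainder: {}
Union (resolvent): {r}
Resolvent has 1 literal(s).

1


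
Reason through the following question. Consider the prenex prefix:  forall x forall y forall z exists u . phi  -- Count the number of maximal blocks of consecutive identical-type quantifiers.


Quantifier-type sequence: A A A E  (A=forall, E=exists)
Group into maximal same-type runs:
  Ax3 | Ex1
Number of blocks = 2

2


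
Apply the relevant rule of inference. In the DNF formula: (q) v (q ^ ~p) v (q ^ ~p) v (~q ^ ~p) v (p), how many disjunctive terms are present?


A DNF formula is a disjunction of terms (conjunctions).
Terms are separated by v.
Counting the disjuncts: 5 terms.

5


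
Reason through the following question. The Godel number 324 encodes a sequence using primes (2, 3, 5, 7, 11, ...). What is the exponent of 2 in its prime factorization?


Factorize 324 by dividing by 2 repeatedly.
Division steps: 2 divides 324 exactly 2 time(s).
Exponent of 2 = 2

2


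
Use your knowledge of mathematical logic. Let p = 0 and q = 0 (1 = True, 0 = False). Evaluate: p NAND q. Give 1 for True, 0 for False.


p = 0, q = 0
Operation: p NAND q
Evaluate: 0 NAND 0 = 1

1


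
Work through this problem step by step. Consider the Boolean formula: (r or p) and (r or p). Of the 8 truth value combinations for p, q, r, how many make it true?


Evaluate all 8 assignments for p, q, r:
p=0, q=0, r=0: 0
p=0, q=0, r=1: 1
p=0, q=1, r=0: 0
p=0, q=1, r=1: 1
p=1, q=0, r=0: 1
p=1, q=0, r=1: 1
p=1, q=1, r=0: 1
p=1, q=1, r=1: 1
Satisfying count = 6

6


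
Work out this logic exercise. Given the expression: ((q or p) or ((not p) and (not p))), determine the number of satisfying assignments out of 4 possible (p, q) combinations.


Check all 4 assignments:
p=0, q=0: 1
p=0, q=1: 1
p=1, q=0: 1
p=1, q=1: 1
Count of True = 4

4


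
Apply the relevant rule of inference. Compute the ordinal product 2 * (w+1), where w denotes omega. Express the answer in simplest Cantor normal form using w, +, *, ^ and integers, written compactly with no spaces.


Compute 2 * (w+1).
Ordinal * is associative and left-distributive over +, but NOT commutative; for finite n>1, n*w = w but w*n stays w*n.
By left-distributivity: 2 * (w+1) = 2*w + 2*1 = w + 2 = w+2.
Result = w+2

w+2


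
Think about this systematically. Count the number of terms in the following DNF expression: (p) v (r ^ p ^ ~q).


A DNF formula is a disjunction of terms (conjunctions).
Terms are separated by v.
Counting the disjuncts: 2 terms.

2


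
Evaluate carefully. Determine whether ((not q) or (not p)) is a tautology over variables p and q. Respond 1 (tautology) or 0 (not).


Check all 4 assignments:
p=0, q=0: 1
p=0, q=1: 1
p=1, q=0: 1
p=1, q=1: 0
Satisfying count = 3/4.
Tautology iff count = 4: no.

0


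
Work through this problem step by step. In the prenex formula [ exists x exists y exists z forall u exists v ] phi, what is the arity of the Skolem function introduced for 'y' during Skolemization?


Quantifier prefix: exists x exists y exists z forall u exists v
'y' is existentially quantified at position 2.
No universal quantifiers precede it.
Skolem function arity = 0 (a Skolem constant)

0


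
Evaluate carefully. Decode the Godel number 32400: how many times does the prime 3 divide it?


Factorize 32400 by dividing by 3 repeatedly.
Division steps: 3 divides 32400 exactly 4 time(s).
Exponent of 3 = 4

4


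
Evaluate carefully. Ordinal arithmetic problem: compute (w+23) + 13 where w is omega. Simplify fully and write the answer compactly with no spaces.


Compute (w+23) + 13.
Ordinal + is associative but NOT commutative; for finite n>0, n + w = w but w + n stays w+n.
By associativity: (w+23) + 13 = w + (23+13) = w+36.
Result = w+36

w+36


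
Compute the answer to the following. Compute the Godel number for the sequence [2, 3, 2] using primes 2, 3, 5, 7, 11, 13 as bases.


Encode each element as an exponent of the corresponding prime:
  2^2 = 4
  3^3 = 27
  5^2 = 25
Product = 4 * 27 * 25 = 2700

2700


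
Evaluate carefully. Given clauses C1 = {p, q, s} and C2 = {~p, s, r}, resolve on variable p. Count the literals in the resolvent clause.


Remove p from C1 and ~p from C2.
C1 remainder: {q, s}
C2 remainder: {s, r}
Union (resolvent): {q, r, s}
Resolvent has 3 literal(s).

3


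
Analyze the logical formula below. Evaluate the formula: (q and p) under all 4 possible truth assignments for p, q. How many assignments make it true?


Check all 4 assignments:
p=0, q=0: 0
p=0, q=1: 0
p=1, q=0: 0
p=1, q=1: 1
Count of True = 1

1


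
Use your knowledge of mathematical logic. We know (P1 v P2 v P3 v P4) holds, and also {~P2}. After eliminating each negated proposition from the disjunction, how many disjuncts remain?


Original disjuncts (4): P1, P2, P3, P4
Negated (eliminate): ~P2
Remaining disjuncts: P1, P3, P4
Count = 4 - 1 = 3

3


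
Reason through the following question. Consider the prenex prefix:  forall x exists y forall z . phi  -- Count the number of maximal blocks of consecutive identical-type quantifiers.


Quantifier-type sequence: A E A  (A=forall, E=exists)
Group into maximal same-type runs:
  Ax1 | Ex1 | Ax1
Number of blocks = 3

3


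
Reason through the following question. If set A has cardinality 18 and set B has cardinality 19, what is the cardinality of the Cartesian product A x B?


The Cartesian product A x B contains all ordered pairs (a, b).
|A x B| = |A| * |B| = 18 * 19 = 342

342


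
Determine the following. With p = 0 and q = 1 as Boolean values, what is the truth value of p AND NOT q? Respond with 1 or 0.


p = 0, q = 1
Operation: p AND NOT q
Evaluate: 0 AND NOT 1 = 0

0


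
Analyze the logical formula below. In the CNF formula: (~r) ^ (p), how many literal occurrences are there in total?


Counting literals in each clause:
Clause 1: 1 literal(s)
Clause 2: 1 literal(s)
Total = 2

2


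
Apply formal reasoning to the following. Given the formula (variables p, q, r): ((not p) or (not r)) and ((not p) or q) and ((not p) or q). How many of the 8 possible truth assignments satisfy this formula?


Evaluate all 8 assignments for p, q, r:
p=0, q=0, r=0: 1
p=0, q=0, r=1: 1
p=0, q=1, r=0: 1
p=0, q=1, r=1: 1
p=1, q=0, r=0: 0
p=1, q=0, r=1: 0
p=1, q=1, r=0: 1
p=1, q=1, r=1: 0
Satisfying count = 5

5


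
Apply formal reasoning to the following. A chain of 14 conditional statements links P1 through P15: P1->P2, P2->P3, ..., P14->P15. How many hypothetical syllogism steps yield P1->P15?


With 14 implications in a chain connecting 15 propositions:
P1->P2, P2->P3, ..., P14->P15
Steps needed = (number of implications) - 1 = 14 - 1 = 13

13


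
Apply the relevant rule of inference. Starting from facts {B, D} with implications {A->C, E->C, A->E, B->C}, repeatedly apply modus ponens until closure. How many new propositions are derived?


Initial facts: {B, D}
Apply modus ponens to closure:
  B and B->C  =>  C
Final known: {B, C, D}
New propositions: {C}
Count = 1

1


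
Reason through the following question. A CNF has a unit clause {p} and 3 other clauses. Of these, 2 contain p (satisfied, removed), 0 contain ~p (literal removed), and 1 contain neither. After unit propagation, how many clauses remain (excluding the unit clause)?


Satisfied (removed): 2
Shortened (remain): 0
Unchanged (remain): 1
Remaining = 0 + 1 = 1

1


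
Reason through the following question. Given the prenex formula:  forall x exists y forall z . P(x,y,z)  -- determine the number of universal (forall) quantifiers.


Quantifier prefix: forall x exists y forall z
Mark each quantifier type:
  U E U
Universal count = 2, Existential count = 1
Asked for universal (forall) quantifiers: 2

2


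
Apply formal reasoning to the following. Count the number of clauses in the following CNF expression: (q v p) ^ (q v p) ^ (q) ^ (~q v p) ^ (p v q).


A CNF formula is a conjunction of clauses.
Clauses are separated by ^.
Counting the conjuncts: 5 clauses.

5


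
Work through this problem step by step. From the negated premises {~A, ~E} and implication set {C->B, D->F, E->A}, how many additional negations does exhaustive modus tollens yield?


Initial negated facts: {~A, ~E}
Apply modus tollens to closure:
  (no implication fires)
Final negated: {~A, ~E}
New negations: {(none)}
Count = 0

0


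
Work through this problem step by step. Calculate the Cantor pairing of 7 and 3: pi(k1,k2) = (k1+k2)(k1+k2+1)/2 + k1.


k1 + k2 = 10
(k1+k2)(k1+k2+1)/2 = 10 * 11 / 2 = 55
pi = 55 + 7 = 62

62


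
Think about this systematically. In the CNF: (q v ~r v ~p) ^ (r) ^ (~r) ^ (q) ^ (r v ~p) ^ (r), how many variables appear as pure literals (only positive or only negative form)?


Check each variable for pure literal status:
p: pure negative
q: pure positive
r: mixed (not pure)
Pure literal count = 2

2


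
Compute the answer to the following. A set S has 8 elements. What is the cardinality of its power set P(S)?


The power set of a set with n elements has 2^n elements.
|P(S)| = 2^8 = 256

256


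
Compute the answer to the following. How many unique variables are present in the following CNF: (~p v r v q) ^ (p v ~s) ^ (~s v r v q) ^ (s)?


Identify each variable that appears in the formula.
Variables found: p, q, r, s
Count = 4

4


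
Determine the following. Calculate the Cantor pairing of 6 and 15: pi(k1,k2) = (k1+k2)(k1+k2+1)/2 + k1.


k1 + k2 = 21
(k1+k2)(k1+k2+1)/2 = 21 * 22 / 2 = 231
pi = 231 + 6 = 237

237


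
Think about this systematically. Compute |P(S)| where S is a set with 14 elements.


The power set of a set with n elements has 2^n elements.
|P(S)| = 2^14 = 16384

16384


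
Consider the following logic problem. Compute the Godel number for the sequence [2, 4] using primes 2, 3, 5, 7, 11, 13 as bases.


Encode each element as an exponent of the corresponding prime:
  2^2 = 4
  3^4 = 81
Product = 4 * 81 = 324

324


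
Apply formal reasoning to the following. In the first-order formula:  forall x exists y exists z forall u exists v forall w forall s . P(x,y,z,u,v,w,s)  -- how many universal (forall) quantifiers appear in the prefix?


Quantifier prefix: forall x exists y exists z forall u exists v forall w forall s
Mark each quantifier type:
  U E E U E U U
Universal count = 4, Existential count = 3
Asked for universal (forall) quantifiers: 4

4


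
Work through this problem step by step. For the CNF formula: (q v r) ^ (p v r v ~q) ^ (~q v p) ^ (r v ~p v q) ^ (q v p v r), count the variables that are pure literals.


Check each variable for pure literal status:
p: mixed (not pure)
q: mixed (not pure)
r: pure positive
Pure literal count = 1

1


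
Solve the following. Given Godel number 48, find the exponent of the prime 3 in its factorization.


Factorize 48 by dividing by 3 repeatedly.
Division steps: 3 divides 48 exactly 1 time(s).
Exponent of 3 = 1

1


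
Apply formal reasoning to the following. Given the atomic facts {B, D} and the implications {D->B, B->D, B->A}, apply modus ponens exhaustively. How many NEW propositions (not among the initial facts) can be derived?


Initial facts: {B, D}
Apply modus ponens to closure:
  B and B->A  =>  A
Final known: {A, B, D}
New propositions: {A}
Count = 1

1


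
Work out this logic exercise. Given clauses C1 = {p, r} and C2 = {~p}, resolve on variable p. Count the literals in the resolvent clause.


Remove p from C1 and ~p from C2.
C1 remainder: {r}
C2 remainder: {}
Union (resolvent): {r}
Resolvent has 1 literal(s).

1


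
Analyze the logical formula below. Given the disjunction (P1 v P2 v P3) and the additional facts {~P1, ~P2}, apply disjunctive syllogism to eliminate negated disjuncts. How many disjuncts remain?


Original disjuncts (3): P1, P2, P3
Negated (eliminate): ~P1, ~P2
Remaining disjuncts: P3
Count = 3 - 2 = 1

1


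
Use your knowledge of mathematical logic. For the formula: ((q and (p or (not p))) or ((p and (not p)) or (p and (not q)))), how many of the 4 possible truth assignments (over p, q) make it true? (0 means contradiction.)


Check all 4 assignments:
p=0, q=0: 0
p=0, q=1: 1
p=1, q=0: 1
p=1, q=1: 1
Count of True = 3

3


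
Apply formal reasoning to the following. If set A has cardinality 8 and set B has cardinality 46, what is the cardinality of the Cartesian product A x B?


The Cartesian product A x B contains all ordered pairs (a, b).
|A x B| = |A| * |B| = 8 * 46 = 368

368


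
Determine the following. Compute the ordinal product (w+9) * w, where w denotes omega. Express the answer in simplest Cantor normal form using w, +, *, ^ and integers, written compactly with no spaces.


Compute (w+9) * w.
Ordinal * is associative and left-distributive over +, but NOT commutative; for finite n>1, n*w = w but w*n stays w*n.
(w+9) * w = sup{(w+9)*k : k<w} = sup{w*k+9} = w^2 (the +9 tail is absorbed in the limit).
Result = w^2

w^2


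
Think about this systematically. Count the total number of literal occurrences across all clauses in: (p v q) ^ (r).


Counting literals in each clause:
Clause 1: 2 literal(s)
Clause 2: 1 literal(s)
Total = 3

3


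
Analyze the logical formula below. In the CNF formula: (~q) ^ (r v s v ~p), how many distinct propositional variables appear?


Identify each variable that appears in the formula.
Variables found: p, q, r, s
Count = 4

4


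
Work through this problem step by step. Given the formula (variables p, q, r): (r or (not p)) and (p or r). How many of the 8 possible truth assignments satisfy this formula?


Evaluate all 8 assignments for p, q, r:
p=0, q=0, r=0: 0
p=0, q=0, r=1: 1
p=0, q=1, r=0: 0
p=0, q=1, r=1: 1
p=1, q=0, r=0: 0
p=1, q=0, r=1: 1
p=1, q=1, r=0: 0
p=1, q=1, r=1: 1
Satisfying count = 4

4


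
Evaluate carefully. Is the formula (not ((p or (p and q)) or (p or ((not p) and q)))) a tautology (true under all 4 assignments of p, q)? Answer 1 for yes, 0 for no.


Check all 4 assignments:
p=0, q=0: 1
p=0, q=1: 0
p=1, q=0: 0
p=1, q=1: 0
Satisfying count = 1/4.
Tautology iff count = 4: no.

0


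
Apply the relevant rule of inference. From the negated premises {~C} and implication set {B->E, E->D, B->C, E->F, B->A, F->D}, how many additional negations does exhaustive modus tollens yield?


Initial negated facts: {~C}
Apply modus tollens to closure:
  ~C and B->C  =>  ~B
Final negated: {~B, ~C}
New negations: {~B}
Count = 1

1


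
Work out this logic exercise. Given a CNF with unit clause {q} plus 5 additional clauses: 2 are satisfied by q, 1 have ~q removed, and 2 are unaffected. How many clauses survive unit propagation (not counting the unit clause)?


Satisfied (removed): 2
Shortened (remain): 1
Unchanged (remain): 2
Remaining = 1 + 2 = 3

3


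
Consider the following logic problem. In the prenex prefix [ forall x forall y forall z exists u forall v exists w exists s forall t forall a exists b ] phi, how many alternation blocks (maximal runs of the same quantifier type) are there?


Quantifier-type sequence: A A A E A E E A A E  (A=forall, E=exists)
Group into maximal same-type runs:
  Ax3 | Ex1 | Ax1 | Ex2 | Ax2 | Ex1
Number of blocks = 6

6


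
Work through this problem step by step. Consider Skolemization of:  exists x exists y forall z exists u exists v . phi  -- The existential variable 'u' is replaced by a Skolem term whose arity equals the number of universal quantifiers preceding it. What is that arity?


Quantifier prefix: exists x exists y forall z exists u exists v
'u' is existentially quantified at position 4.
Universal variables preceding it: z
Skolem function arity = 1

1


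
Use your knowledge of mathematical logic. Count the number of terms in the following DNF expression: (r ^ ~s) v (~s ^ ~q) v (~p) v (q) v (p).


A DNF formula is a disjunction of terms (conjunctions).
Terms are separated by v.
Counting the disjuncts: 5 terms.

5


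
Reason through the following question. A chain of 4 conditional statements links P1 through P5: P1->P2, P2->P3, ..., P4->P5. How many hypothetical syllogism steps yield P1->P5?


With 4 implications in a chain connecting 5 propositions:
P1->P2, P2->P3, ..., P4->P5
Steps needed = (number of implications) - 1 = 4 - 1 = 3

3


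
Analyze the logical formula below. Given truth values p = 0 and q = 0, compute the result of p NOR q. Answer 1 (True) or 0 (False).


p = 0, q = 0
Operation: p NOR q
Evaluate: 0 NOR 0 = 1

1


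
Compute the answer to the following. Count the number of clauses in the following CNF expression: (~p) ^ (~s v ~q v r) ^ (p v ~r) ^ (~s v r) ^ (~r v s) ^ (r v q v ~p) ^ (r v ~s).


A CNF formula is a conjunction of clauses.
Clauses are separated by ^.
Counting the conjuncts: 7 clauses.

7


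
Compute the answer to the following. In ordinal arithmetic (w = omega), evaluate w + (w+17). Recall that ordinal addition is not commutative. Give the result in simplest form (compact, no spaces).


Compute w + (w+17).
Ordinal + is associative but NOT commutative; for finite n>0, n + w = w but w + n stays w+n.
w + (w+17) = (w+w) + 17 = w*2+17.
Result = w*2+17

w*2+17


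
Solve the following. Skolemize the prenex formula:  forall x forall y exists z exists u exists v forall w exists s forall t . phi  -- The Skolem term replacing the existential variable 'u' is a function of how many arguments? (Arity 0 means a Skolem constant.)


Quantifier prefix: forall x forall y exists z exists u exists v forall w exists s forall t
'u' is existentially quantified at position 4.
Universal variables preceding it: x, y
Skolem function arity = 2

2


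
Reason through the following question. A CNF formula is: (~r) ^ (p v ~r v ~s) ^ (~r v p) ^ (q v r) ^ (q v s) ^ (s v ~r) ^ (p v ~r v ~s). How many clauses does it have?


A CNF formula is a conjunction of clauses.
Clauses are separated by ^.
Counting the conjuncts: 7 clauses.

7


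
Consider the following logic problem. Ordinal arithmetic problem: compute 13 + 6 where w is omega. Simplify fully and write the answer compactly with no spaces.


Compute 13 + 6.
Ordinal + is associative but NOT commutative; for finite n>0, n + w = w but w + n stays w+n.
Both operands finite; ordinal + agrees with natural +: 13 + 6 = 19.
Result = 19

19


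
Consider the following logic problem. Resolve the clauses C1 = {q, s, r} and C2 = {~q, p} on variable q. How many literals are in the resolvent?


Remove q from C1 and ~q from C2.
C1 remainder: {s, r}
C2 remainder: {p}
Union (resolvent): {p, r, s}
Resolvent has 3 literal(s).

3


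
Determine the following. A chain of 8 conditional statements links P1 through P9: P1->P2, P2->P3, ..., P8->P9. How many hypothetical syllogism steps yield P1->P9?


With 8 implications in a chain connecting 9 propositions:
P1->P2, P2->P3, ..., P8->P9
Steps needed = (number of implications) - 1 = 8 - 1 = 7

7


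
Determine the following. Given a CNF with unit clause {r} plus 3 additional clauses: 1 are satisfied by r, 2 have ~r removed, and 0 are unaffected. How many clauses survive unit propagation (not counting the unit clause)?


Satisfied (removed): 1
Shortened (remain): 2
Unchanged (remain): 0
Remaining = 2 + 0 = 2

2


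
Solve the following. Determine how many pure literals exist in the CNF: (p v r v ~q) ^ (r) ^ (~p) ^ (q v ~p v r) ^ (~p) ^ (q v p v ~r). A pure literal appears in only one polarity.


Check each variable for pure literal status:
p: mixed (not pure)
q: mixed (not pure)
r: mixed (not pure)
Pure literal count = 0

0


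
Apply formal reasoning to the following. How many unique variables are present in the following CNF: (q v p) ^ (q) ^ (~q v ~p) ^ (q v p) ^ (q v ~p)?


Identify each variable that appears in the formula.
Variables found: p, q
Count = 2

2


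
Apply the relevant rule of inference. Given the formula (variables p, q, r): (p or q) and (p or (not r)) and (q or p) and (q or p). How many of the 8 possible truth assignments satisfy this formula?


Evaluate all 8 assignments for p, q, r:
p=0, q=0, r=0: 0
p=0, q=0, r=1: 0
p=0, q=1, r=0: 1
p=0, q=1, r=1: 0
p=1, q=0, r=0: 1
p=1, q=0, r=1: 1
p=1, q=1, r=0: 1
p=1, q=1, r=1: 1
Satisfying count = 5

5


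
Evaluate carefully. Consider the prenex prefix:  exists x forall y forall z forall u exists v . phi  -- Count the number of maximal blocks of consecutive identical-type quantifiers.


Quantifier-type sequence: E A A A E  (A=forall, E=exists)
Group into maximal same-type runs:
  Ex1 | Ax3 | Ex1
Number of blocks = 3

3


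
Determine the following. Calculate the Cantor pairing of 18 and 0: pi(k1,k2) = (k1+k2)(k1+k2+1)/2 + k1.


k1 + k2 = 18
(k1+k2)(k1+k2+1)/2 = 18 * 19 / 2 = 171
pi = 171 + 18 = 189

189


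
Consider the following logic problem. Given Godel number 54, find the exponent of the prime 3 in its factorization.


Factorize 54 by dividing by 3 repeatedly.
Division steps: 3 divides 54 exactly 3 time(s).
Exponent of 3 = 3

3


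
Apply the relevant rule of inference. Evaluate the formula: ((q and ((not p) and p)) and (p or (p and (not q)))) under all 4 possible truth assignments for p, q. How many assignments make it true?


Check all 4 assignments:
p=0, q=0: 0
p=0, q=1: 0
p=1, q=0: 0
p=1, q=1: 0
Count of True = 0

0


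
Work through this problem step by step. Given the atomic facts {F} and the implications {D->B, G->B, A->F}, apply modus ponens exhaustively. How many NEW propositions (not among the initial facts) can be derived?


Initial facts: {F}
Apply modus ponens to closure:
  (no implication fires)
Final known: {F}
New propositions: {(none)}
Count = 0

0


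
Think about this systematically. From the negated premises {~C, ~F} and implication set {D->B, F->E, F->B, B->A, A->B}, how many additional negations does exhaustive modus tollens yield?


Initial negated facts: {~C, ~F}
Apply modus tollens to closure:
  (no implication fires)
Final negated: {~C, ~F}
New negations: {(none)}
Count = 0

0


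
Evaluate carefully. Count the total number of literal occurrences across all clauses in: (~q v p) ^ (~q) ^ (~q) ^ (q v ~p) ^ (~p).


Counting literals in each clause:
Clause 1: 2 literal(s)
Clause 2: 1 literal(s)
Clause 3: 1 literal(s)
Clause 4: 2 literal(s)
Clause 5: 1 literal(s)
Total = 7

7


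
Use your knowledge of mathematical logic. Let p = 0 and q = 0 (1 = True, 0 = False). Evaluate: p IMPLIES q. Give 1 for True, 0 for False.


p = 0, q = 0
Operation: p IMPLIES q
Evaluate: 0 IMPLIES 0 = 1

1


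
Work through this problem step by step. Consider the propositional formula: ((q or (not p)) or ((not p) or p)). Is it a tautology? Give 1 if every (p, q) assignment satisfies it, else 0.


Check all 4 assignments:
p=0, q=0: 1
p=0, q=1: 1
p=1, q=0: 1
p=1, q=1: 1
Satisfying count = 4/4.
Tautology iff count = 4: yes.

1


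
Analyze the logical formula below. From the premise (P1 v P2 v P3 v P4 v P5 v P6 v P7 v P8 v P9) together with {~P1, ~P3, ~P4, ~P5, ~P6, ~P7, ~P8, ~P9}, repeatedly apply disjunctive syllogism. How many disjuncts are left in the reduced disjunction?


Original disjuncts (9): P1, P2, P3, P4, P5, P6, P7, P8, P9
Negated (eliminate): ~P1, ~P3, ~P4, ~P5, ~P6, ~P7, ~P8, ~P9
Remaining disjuncts: P2
Count = 9 - 8 = 1

1


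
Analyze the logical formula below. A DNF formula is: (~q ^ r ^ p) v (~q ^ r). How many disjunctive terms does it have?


A DNF formula is a disjunction of terms (conjunctions).
Terms are separated by v.
Counting the disjuncts: 2 terms.

2


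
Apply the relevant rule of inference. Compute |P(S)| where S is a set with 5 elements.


The power set of a set with n elements has 2^n elements.
|P(S)| = 2^5 = 32

32


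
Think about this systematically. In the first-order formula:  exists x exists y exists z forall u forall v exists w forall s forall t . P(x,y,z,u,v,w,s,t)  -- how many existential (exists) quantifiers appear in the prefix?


Quantifier prefix: exists x exists y exists z forall u forall v exists w forall s forall t
Mark each quantifier type:
  E E E U U E U U
Universal count = 4, Existential count = 4
Asked for existential (exists) quantifiers: 4

4


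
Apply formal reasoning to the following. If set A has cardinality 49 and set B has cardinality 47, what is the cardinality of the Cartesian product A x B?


The Cartesian product A x B contains all ordered pairs (a, b).
|A x B| = |A| * |B| = 49 * 47 = 2303

2303


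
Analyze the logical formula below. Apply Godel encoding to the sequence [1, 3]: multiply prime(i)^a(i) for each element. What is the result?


Encode each element as an exponent of the corresponding prime:
  2^1 = 2
  3^3 = 27
Product = 2 * 27 = 54

54


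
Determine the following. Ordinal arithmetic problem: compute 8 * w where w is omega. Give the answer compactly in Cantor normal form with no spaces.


Compute 8 * w.
Ordinal * is associative and left-distributive over +, but NOT commutative; for finite n>1, n*w = w but w*n stays w*n.
For finite n>0, n * w = sup{n*k : k<w} = w. So 8 * w = w.
Result = w

w


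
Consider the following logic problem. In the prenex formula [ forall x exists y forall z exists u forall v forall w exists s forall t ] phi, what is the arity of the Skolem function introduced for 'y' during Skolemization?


Quantifier prefix: forall x exists y forall z exists u forall v forall w exists s forall t
'y' is existentially quantified at position 2.
Universal variables preceding it: x
Skolem function arity = 1

1


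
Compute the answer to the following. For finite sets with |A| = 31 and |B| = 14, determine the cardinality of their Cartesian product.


The Cartesian product A x B contains all ordered pairs (a, b).
|A x B| = |A| * |B| = 31 * 14 = 434

434


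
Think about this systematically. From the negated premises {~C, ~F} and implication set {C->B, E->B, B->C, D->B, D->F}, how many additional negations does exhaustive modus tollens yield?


Initial negated facts: {~C, ~F}
Apply modus tollens to closure:
  ~C and B->C  =>  ~B
  ~B and D->B  =>  ~D
  ~B and E->B  =>  ~E
Final negated: {~B, ~C, ~D, ~E, ~F}
New negations: {~B, ~D, ~E}
Count = 3

3


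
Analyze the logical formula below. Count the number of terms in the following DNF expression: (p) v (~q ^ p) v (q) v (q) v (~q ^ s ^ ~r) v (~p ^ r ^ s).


A DNF formula is a disjunction of terms (conjunctions).
Terms are separated by v.
Counting the disjuncts: 6 terms.

6


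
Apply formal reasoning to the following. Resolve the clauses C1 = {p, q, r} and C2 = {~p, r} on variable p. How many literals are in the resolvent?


Remove p from C1 and ~p from C2.
C1 remainder: {q, r}
C2 remainder: {r}
Union (resolvent): {q, r}
Resolvent has 2 literal(s).

2


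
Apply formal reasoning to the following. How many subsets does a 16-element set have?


The power set of a set with n elements has 2^n elements.
|P(S)| = 2^16 = 65536

65536


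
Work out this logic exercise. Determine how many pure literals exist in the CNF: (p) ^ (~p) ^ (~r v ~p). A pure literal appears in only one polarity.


Check each variable for pure literal status:
p: mixed (not pure)
q: absent (not pure)
r: pure negative
Pure literal count = 1

1


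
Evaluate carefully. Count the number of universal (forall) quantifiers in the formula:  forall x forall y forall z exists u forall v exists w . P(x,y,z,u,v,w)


Quantifier prefix: forall x forall y forall z exists u forall v exists w
Mark each quantifier type:
  U U U E U E
Universal count = 4, Existential count = 2
Asked for universal (forall) quantifiers: 4

4


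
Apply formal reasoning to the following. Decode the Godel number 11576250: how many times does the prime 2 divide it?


Factorize 11576250 by dividing by 2 repeatedly.
Division steps: 2 divides 11576250 exactly 1 time(s).
Exponent of 2 = 1

1


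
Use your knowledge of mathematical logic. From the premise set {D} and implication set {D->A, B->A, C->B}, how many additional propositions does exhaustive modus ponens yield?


Initial facts: {D}
Apply modus ponens to closure:
  D and D->A  =>  A
Final known: {A, D}
New propositions: {A}
Count = 1

1


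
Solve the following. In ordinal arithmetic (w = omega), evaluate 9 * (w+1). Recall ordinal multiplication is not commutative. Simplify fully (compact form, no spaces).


Compute 9 * (w+1).
Ordinal * is associative and left-distributive over +, but NOT commutative; for finite n>1, n*w = w but w*n stays w*n.
By left-distributivity: 9 * (w+1) = 9*w + 9*1 = w + 9 = w+9.
Result = w+9

w+9


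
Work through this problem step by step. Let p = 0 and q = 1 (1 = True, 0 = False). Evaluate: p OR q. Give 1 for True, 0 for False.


p = 0, q = 1
Operation: p OR q
Evaluate: 0 OR 1 = 1

1


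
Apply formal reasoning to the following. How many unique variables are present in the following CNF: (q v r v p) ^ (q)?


Identify each variable that appears in the formula.
Variables found: p, q, r
Count = 3

3


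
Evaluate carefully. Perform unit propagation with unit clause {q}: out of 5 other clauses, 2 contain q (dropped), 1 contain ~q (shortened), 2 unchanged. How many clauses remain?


Satisfied (removed): 2
Shortened (remain): 1
Unchanged (remain): 2
Remaining = 1 + 2 = 3

3


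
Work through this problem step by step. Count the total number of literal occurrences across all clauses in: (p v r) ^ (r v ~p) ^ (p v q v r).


Counting literals in each clause:
Clause 1: 2 literal(s)
Clause 2: 2 literal(s)
Clause 3: 3 literal(s)
Total = 7

7


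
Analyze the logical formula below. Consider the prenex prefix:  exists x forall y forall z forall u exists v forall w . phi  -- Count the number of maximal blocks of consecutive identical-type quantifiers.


Quantifier-type sequence: E A A A E A  (A=forall, E=exists)
Group into maximal same-type runs:
  Ex1 | Ax3 | Ex1 | Ax1
Number of blocks = 4

4


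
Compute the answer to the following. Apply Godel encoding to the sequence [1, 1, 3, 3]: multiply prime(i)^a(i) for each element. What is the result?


Encode each element as an exponent of the corresponding prime:
  2^1 = 2
  3^1 = 3
  5^3 = 125
  7^3 = 343
Product = 2 * 3 * 125 * 343 = 257250

257250


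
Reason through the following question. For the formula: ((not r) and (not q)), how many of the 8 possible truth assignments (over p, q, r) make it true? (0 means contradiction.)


Check all 8 assignments:
p=0, q=0, r=0: 1
p=0, q=0, r=1: 0
p=0, q=1, r=0: 0
p=0, q=1, r=1: 0
p=1, q=0, r=0: 1
p=1, q=0, r=1: 0
p=1, q=1, r=0: 0
p=1, q=1, r=1: 0
Count of True = 2

2


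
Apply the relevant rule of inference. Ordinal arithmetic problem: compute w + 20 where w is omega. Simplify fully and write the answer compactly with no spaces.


Compute w + 20.
Ordinal + is associative but NOT commutative; for finite n>0, n + w = w but w + n stays w+n.
w + 20 is already in normal form (a successor ordinal beyond w).
Result = w+20

w+20


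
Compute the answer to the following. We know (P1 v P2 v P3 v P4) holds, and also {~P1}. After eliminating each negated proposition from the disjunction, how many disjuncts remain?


Original disjuncts (4): P1, P2, P3, P4
Negated (eliminate): ~P1
Remaining disjuncts: P2, P3, P4
Count = 4 - 1 = 3

3


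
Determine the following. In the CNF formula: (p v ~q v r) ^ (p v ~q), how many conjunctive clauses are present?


A CNF formula is a conjunction of clauses.
Clauses are separated by ^.
Counting the conjuncts: 2 clauses.

2


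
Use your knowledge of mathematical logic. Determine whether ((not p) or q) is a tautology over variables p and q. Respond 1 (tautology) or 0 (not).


Check all 4 assignments:
p=0, q=0: 1
p=0, q=1: 1
p=1, q=0: 0
p=1, q=1: 1
Satisfying count = 3/4.
Tautology iff count = 4: no.

0


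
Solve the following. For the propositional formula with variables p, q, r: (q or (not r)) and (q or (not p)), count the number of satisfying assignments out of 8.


Evaluate all 8 assignments for p, q, r:
p=0, q=0, r=0: 1
p=0, q=0, r=1: 0
p=0, q=1, r=0: 1
p=0, q=1, r=1: 1
p=1, q=0, r=0: 0
p=1, q=0, r=1: 0
p=1, q=1, r=0: 1
p=1, q=1, r=1: 1
Satisfying count = 5

5


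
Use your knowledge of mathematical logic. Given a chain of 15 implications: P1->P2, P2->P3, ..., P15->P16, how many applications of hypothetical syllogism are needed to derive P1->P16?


With 15 implications in a chain connecting 16 propositions:
P1->P2, P2->P3, ..., P15->P16
Steps needed = (number of implications) - 1 = 15 - 1 = 14

14


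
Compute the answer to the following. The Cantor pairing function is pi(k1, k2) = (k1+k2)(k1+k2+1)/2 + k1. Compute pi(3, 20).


k1 + k2 = 23
(k1+k2)(k1+k2+1)/2 = 23 * 24 / 2 = 276
pi = 276 + 3 = 279

279


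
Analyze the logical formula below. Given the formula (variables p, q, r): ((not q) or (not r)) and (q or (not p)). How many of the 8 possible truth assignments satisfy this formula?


Evaluate all 8 assignments for p, q, r:
p=0, q=0, r=0: 1
p=0, q=0, r=1: 1
p=0, q=1, r=0: 1
p=0, q=1, r=1: 0
p=1, q=0, r=0: 0
p=1, q=0, r=1: 0
p=1, q=1, r=0: 1
p=1, q=1, r=1: 0
Satisfying count = 4

4


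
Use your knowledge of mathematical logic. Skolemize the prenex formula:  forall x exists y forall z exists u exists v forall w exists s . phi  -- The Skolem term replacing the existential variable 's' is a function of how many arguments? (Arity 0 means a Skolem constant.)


Quantifier prefix: forall x exists y forall z exists u exists v forall w exists s
's' is existentially quantified at position 7.
Universal variables preceding it: x, z, w
Skolem function arity = 3

3
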